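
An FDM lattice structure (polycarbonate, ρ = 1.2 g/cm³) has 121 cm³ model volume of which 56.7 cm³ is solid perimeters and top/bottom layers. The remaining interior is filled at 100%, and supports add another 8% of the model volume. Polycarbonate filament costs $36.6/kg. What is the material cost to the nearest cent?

$5.74

Interior volume: 121 − 56.7 → 64.3 cm³.
Infill deposited = 1.00 × 64.3, so 64.3 cm³.
Support = 0.08 × 121 = 9.68 cm³.
Deposited volume = 56.7 + 64.3 + 9.68 = 130.68 cm³.
Mass = 130.68 × 1.2, so 156.816 g.
Cost = 156.816 g / 1000 × $36.6/kg = $5.74.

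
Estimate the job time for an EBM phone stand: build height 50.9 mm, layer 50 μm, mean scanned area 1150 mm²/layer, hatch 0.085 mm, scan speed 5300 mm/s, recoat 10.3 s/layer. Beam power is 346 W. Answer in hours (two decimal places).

3.63 hours

Layer count = ceil(50.9 / 0.05) = 1018.
Hatch length per layer: 1150 / 0.085 → 13529.4 mm.
Scan time per layer = 13529.4 / 5300 = 2.5527 s.
Time per layer: 2.5527 + 10.3 → 12.8527 s.
Build time = 1018 × 12.8527 = 13084.0486 s = 3.63 hours.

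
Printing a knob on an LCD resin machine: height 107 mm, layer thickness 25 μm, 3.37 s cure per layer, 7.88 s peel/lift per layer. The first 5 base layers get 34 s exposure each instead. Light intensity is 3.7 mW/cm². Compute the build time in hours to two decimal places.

Number of layers: 107 / 0.025 → 4280 (rounded up).
Burn-in layers = 5 × (34 + 7.88) = 209.4 s.
Regular layers: 4275 × (3.37 + 7.88) → 48093.75 s.
Total = 209.4 + 48093.75 = 48303.15 s = 13.42 hours.

13.42 hours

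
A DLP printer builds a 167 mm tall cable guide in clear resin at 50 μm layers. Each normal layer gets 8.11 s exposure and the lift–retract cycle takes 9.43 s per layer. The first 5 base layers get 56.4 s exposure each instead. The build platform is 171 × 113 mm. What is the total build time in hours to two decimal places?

Layer count = ceil(167 / 0.05) = 3340.
Base layers = 5 × (56.4 + 9.43) = 329.15 s.
Remaining layers = 3335 × (8.11 + 9.43) = 58495.9 s.
Total = 329.15 + 58495.9 = 58825.05 s = 16.34 hours.

16.34 hours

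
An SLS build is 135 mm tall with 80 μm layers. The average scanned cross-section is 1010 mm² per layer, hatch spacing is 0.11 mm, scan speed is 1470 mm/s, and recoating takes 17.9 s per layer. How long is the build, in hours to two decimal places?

Layer count = ceil(135 / 0.08) = 1688.
Hatch length per layer: 1010 / 0.11 → 9181.8 mm.
Scan time per layer: 9181.8 / 1470 → 6.2461 s.
Layer cycle: 6.2461 + 17.9 → 24.1461 s.
1688 layers × 24.1461 s/layer = 40758.6168 s, i.e. 11.32 hours.

11.32 hours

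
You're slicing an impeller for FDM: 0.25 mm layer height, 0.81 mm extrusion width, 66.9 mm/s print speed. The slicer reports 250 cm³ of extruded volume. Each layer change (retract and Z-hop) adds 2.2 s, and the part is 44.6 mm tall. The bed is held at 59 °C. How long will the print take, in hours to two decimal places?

Bead cross-section: 0.25 × 0.81 → 0.2025 mm².
Total extruded path = 250000/0.2025 = 1234567.9 mm.
Print-move time = 1234567.9 / 66.9 = 18453.9 s.
Layer count = ceil(44.6 / 0.25) = 179.
Layer-change overhead = 179 × 2.2, so 393.8 s.
Total = 18453.9 + 393.8 = 18847.7 s = 5.24 hours.

5.24 hours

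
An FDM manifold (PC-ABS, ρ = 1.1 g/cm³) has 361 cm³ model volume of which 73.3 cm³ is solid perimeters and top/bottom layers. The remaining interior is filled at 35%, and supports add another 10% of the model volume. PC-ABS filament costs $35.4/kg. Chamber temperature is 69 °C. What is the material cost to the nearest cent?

Volume inside the shell = 361 − 73.3, so 287.7 cm³.
Infill volume: 0.35 × 287.7 → 100.695 cm³.
Support: 0.10 × 361 → 36.1 cm³.
Deposited volume = 73.3 + 100.695 + 36.1 = 210.095 cm³.
Mass = 210.095 × 1.1, so 231.1045 g.
Cost = 231.1045 g / 1000 × $35.4/kg = $8.18.

$8.18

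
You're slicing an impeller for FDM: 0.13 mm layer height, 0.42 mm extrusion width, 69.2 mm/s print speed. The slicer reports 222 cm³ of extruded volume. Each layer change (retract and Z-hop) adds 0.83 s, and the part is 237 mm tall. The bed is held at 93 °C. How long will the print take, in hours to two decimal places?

Bead cross-section = 0.13 × 0.42, so 0.0546 mm².
Path length: 222000 mm³ / 0.0546 mm² → 4065934.1 mm.
Extrusion time = 4065934.1 / 69.2 = 58756.3 s.
Layer count = ceil(237 / 0.13) = 1824.
Z-hop total = 1824 × 0.83, so 1513.92 s.
Total = 58756.3 + 1513.92 = 60270.22 s = 16.74 hours.

16.74 hours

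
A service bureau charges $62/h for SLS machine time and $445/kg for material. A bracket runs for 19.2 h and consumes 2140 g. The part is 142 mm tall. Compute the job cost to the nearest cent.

$2142.70

Machine cost: 62 × 19.2 → $1190.40.
Material charge: 445 × 2140/1000 → $952.30.
Total = 1190.40 + 952.30 = $2142.70.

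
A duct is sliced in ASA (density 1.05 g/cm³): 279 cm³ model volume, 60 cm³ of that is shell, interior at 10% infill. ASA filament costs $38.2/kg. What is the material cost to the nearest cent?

$3.29

Infill region = 279 − 60, so 219 cm³.
Deposited infill: 0.10 × 219 → 21.9 cm³.
Total printed volume = 60 + 21.9, so 81.9 cm³.
Mass = 81.9 × 1.05 = 85.995 g.
Cost = 85.995 g / 1000 × $38.2/kg = $3.29.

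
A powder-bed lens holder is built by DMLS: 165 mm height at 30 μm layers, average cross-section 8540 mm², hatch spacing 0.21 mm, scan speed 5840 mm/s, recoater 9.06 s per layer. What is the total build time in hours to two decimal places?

24.48 hours

Layer count = ceil(165 / 0.03) = 5500.
Per-layer scan distance = 8540 / 0.21, so 40666.7 mm.
Laser time per layer = 40666.7 / 5840 = 6.9635 s.
Time per layer = 6.9635 + 9.06 = 16.0235 s.
5500 layers × 16.0235 s/layer = 88129.25 s, i.e. 24.48 hours.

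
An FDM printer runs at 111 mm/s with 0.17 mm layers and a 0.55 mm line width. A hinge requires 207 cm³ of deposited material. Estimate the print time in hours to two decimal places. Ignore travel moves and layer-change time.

Line area = 0.17 × 0.55, so 0.0935 mm².
Toolpath length = 207 cm³ / 0.0935 mm² = 207000 / 0.0935 = 2213903.7 mm.
Extrusion time = 2213903.7 / 111, so 19945.1 s.
That's 19945.1 s → 5.54 hours.

5.54 hours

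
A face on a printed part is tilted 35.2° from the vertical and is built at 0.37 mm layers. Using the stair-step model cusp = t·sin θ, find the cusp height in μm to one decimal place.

213.3 μm

sin(35.2°) = 0.5764, so cusp = 0.37 × 0.5764 = 0.213268 mm → 213.3 μm.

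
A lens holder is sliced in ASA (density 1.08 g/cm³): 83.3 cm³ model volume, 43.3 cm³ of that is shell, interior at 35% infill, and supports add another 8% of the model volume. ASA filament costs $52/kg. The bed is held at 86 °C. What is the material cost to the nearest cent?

Interior volume: 83.3 − 43.3 → 40 cm³.
Infill deposited = 0.35 × 40 = 14 cm³.
Support = 0.08 × 83.3, so 6.664 cm³.
Total printed volume: 43.3 + 14 + 6.664 → 63.964 cm³.
Mass = 63.964 × 1.08 = 69.08112 g.
Cost = 69.08112 g / 1000 × $52/kg = $3.59.

$3.59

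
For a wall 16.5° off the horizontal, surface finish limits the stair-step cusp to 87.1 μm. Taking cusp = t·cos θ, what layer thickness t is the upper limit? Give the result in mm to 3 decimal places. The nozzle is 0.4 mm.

0.091 mm

t = h_c / cos θ = 0.0871 / 0.9588 = 0.091 mm.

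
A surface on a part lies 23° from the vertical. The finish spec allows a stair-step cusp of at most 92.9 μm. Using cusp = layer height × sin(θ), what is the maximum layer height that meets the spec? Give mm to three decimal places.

0.238 mm

t = h_c / sin θ = 0.0929 / 0.3907 = 0.238 mm.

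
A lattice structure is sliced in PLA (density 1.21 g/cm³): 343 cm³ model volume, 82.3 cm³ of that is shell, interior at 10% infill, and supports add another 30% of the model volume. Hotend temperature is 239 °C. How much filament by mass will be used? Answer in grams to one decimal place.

255.6 g

Infill region: 343 − 82.3 → 260.7 cm³.
Infill deposited = 0.10 × 260.7 = 26.07 cm³.
Support = 0.30 × 343 = 102.9 cm³.
Total printed volume = 82.3 + 26.07 + 102.9, so 211.27 cm³.
Mass: 211.27 × 1.21 → 255.6367 g.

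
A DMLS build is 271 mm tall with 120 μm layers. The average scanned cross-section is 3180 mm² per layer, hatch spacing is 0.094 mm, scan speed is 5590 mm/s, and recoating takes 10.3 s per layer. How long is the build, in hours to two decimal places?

Number of layers: 271 / 0.12 → 2259 (rounded up).
Hatch length per layer = 3180 / 0.094 = 33829.8 mm.
Laser time per layer = 33829.8 / 5590 = 6.0518 s.
Layer cycle = 6.0518 + 10.3 = 16.3518 s.
2259 layers × 16.3518 s/layer = 36938.7162 s, i.e. 10.26 hours.

10.26 hours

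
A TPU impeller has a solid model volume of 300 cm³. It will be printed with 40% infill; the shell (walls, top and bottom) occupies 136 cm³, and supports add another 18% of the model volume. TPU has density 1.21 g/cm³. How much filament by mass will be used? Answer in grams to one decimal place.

Volume inside the shell = 300 − 136 = 164 cm³.
Infill volume: 0.40 × 164 → 65.6 cm³.
Support = 0.18 × 300 = 54 cm³.
Deposited volume: 136 + 65.6 + 54 → 255.6 cm³.
Mass: 255.6 × 1.21 → 309.276 g.

309.3 g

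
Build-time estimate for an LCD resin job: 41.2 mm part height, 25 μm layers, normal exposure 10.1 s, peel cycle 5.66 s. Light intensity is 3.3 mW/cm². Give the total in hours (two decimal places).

Number of layers: 41.2 / 0.025 → 1648 (rounded up).
Per-layer time = 10.1 + 5.66 = 15.76 s.
Total = 1648 × 15.76 = 25972.48 s = 7.21 hours.

7.21 hours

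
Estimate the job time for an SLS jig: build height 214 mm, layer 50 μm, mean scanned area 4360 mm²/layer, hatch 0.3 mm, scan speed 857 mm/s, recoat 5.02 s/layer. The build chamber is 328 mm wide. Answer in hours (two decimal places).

Layer count = ceil(214 / 0.05) = 4280.
Scan path per layer = 4360 / 0.3, so 14533.3 mm.
Laser time per layer = 14533.3 / 857 = 16.9583 s.
Time per layer = 16.9583 + 5.02, so 21.9783 s.
Build time = 4280 × 21.9783 = 94067.124 s = 26.13 hours.

26.13 hours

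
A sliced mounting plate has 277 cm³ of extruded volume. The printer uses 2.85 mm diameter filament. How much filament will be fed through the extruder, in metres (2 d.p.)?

43.42 m

Filament cross-section = π × (2.85/2)² = 6.3794 mm².
Length = 277 cm³ / 6.3794 mm² = 277000 / 6.3794 = 43421.01 mm = 43.42 m.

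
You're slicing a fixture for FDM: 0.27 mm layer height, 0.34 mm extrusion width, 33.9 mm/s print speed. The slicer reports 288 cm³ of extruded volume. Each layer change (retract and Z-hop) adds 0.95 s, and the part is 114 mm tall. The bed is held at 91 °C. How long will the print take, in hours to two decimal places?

Bead cross-section = 0.27 × 0.34, so 0.0918 mm².
Toolpath length = 288 cm³ / 0.0918 mm² = 288000 / 0.0918 = 3137254.9 mm.
Print-move time = 3137254.9 / 33.9, so 92544.4 s.
Number of layers: 114 / 0.27 → 423 (rounded up).
Non-print overhead = 423 × 0.95, so 401.85 s.
Total = 92544.4 + 401.85 = 92946.25 s = 25.82 hours.

25.82 hours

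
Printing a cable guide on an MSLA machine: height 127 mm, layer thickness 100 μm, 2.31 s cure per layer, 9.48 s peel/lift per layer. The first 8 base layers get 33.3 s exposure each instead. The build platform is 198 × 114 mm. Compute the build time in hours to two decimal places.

Number of layers: 127 / 0.1 → 1270 (rounded up).
Bottom layers = 8 × (33.3 + 9.48), so 342.24 s.
Remaining layers = 1262 × (2.31 + 9.48), so 14878.98 s.
Sum: 342.24 + 14878.98 = 15221.22 s → 4.23 hours.

4.23 hours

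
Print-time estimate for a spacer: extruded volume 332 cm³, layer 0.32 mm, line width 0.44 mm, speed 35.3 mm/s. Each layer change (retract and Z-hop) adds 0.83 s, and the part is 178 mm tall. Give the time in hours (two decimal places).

18.68 hours

Bead cross-section = 0.32 × 0.44, so 0.1408 mm².
Path length: 332000 mm³ / 0.1408 mm² → 2357954.5 mm.
Print-move time: 2357954.5 / 35.3 → 66797.6 s.
Layers = ⌈178/0.32⌉ = 557.
Non-print overhead = 557 × 0.83, so 462.31 s.
Altogether 66797.6 + 462.31 = 67259.91 s, i.e. 18.68 hours.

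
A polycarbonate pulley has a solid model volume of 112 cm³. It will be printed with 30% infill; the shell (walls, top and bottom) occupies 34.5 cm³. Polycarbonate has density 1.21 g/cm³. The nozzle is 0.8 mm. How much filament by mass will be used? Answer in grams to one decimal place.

Infill region: 112 − 34.5 → 77.5 cm³.
Infill volume = 0.30 × 77.5 = 23.25 cm³.
Total printed volume = 34.5 + 23.25 = 57.75 cm³.
Mass: 57.75 × 1.21 → 69.8775 g.

69.9 g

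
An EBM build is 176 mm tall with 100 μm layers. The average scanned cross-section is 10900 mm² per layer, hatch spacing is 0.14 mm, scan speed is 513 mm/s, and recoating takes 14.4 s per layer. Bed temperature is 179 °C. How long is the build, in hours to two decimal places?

Layer count = ceil(176 / 0.1) = 1760.
Per-layer scan distance: 10900 / 0.14 → 77857.1 mm.
Scan time per layer = 77857.1 / 513, so 151.7682 s.
Per-layer time = 151.7682 + 14.4, so 166.1682 s.
1760 layers × 166.1682 s/layer = 292456.032 s, i.e. 81.24 hours.

81.24 hours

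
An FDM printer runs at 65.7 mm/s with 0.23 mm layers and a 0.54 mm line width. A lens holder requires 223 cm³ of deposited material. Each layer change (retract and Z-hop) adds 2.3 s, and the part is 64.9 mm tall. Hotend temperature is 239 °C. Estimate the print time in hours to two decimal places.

7.77 hours

Extrusion cross-section = 0.23 × 0.54 = 0.1242 mm².
Path length: 223000 mm³ / 0.1242 mm² → 1795491.1 mm.
Print-move time: 1795491.1 / 65.7 → 27328.6 s.
Layer count = ceil(64.9 / 0.23) = 283.
Non-print overhead: 283 × 2.3 → 650.9 s.
Total = 27328.6 + 650.9 = 27979.5 s = 7.77 hours.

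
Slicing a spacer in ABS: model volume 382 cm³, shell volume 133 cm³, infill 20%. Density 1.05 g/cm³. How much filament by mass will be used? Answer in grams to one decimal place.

Infill region: 382 − 133 → 249 cm³.
Deposited infill = 0.20 × 249, so 49.8 cm³.
Total printed volume: 133 + 49.8 → 182.8 cm³.
Mass = 182.8 × 1.05, so 191.94 g.

191.9 g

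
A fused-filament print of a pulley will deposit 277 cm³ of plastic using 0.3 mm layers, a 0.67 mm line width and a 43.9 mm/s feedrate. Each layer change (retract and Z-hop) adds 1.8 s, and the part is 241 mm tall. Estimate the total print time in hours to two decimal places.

9.12 hours

Bead cross-section = 0.3 × 0.67 = 0.201 mm².
Total extruded path = 277000/0.201 = 1378109.5 mm.
Extrusion time: 1378109.5 / 43.9 → 31392 s.
Layers = ⌈241/0.3⌉ = 804.
Layer-change overhead = 804 × 1.8, so 1447.2 s.
Total = 31392 + 1447.2 = 32839.2 s = 9.12 hours.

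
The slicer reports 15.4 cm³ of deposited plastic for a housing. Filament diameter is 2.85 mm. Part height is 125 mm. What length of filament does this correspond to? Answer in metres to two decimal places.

Filament cross-section = π × (2.85/2)² = 6.3794 mm².
Length = 15.4 cm³ / 6.3794 mm² = 15400 / 6.3794 = 2414.02 mm = 2.41 m.

2.41 m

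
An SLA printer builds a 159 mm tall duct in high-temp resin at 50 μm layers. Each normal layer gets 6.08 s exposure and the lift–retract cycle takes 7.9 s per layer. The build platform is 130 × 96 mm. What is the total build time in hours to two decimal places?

Layers = ⌈159/0.05⌉ = 3180.
Each layer takes = 6.08 + 7.9 = 13.98 s.
Total = 3180 × 13.98 = 44456.4 s = 12.35 hours.

12.35 hours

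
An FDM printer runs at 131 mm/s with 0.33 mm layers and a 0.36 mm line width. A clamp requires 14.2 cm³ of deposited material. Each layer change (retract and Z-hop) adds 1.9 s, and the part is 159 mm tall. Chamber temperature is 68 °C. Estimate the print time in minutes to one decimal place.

Extrusion cross-section = 0.33 × 0.36, so 0.1188 mm².
Toolpath length = 14.2 cm³ / 0.1188 mm² = 14200 / 0.1188 = 119528.6 mm.
Print-move time = 119528.6 / 131 = 912.4 s.
Layers = ⌈159/0.33⌉ = 482.
Z-hop total: 482 × 1.9 → 915.8 s.
Total = 912.4 + 915.8 = 1828.2 s = 30.5 minutes.

30.5 minutes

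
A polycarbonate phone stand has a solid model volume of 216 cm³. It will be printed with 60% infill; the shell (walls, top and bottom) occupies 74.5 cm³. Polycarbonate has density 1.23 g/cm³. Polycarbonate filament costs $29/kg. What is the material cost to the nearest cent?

$5.69

Volume inside the shell = 216 − 74.5 = 141.5 cm³.
Deposited infill = 0.60 × 141.5, so 84.9 cm³.
Total printed volume = 74.5 + 84.9 = 159.4 cm³.
Mass = 159.4 × 1.23 = 196.062 g.
At $29/kg: 196.062/1000 × 29 = $5.69.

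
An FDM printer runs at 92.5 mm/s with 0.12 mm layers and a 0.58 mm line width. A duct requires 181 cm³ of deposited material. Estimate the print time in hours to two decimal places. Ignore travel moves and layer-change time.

7.81 hours

Extrusion cross-section: 0.12 × 0.58 → 0.0696 mm².
Path length: 181000 mm³ / 0.0696 mm² → 2600574.7 mm.
Print-move time: 2600574.7 / 92.5 → 28114.3 s.
In the requested units: 28114.3 s = 7.81 hours.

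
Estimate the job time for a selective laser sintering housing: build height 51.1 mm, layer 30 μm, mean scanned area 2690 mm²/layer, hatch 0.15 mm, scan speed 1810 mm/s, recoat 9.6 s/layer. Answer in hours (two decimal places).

Layers = ⌈51.1/0.03⌉ = 1704.
Hatch length per layer: 2690 / 0.15 → 17933.3 mm.
Per-layer scan time = 17933.3 / 1810, so 9.9079 s.
Time per layer = 9.9079 + 9.6, so 19.5079 s.
Build time = 1704 × 19.5079 = 33241.4616 s = 9.23 hours.

9.23 hours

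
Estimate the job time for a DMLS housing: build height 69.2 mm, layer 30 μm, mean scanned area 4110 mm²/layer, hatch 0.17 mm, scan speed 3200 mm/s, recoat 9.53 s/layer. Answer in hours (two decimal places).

10.95 hours

Number of layers: 69.2 / 0.03 → 2307 (rounded up).
Per-layer scan distance = 4110 / 0.17 = 24176.5 mm.
Scan time per layer: 24176.5 / 3200 → 7.5552 s.
Per-layer time = 7.5552 + 9.53, so 17.0852 s.
2307 layers × 17.0852 s/layer = 39415.5564 s, i.e. 10.95 hours.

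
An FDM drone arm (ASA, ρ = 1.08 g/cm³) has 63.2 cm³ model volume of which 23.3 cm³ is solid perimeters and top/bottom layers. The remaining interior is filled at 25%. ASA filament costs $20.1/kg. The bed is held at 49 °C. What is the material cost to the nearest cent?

$0.72

Infill region = 63.2 − 23.3 = 39.9 cm³.
Deposited infill = 0.25 × 39.9, so 9.975 cm³.
Deposited volume = 23.3 + 9.975 = 33.275 cm³.
Mass = 33.275 × 1.08, so 35.937 g.
At $20.1/kg: 35.937/1000 × 20.1 = $0.72.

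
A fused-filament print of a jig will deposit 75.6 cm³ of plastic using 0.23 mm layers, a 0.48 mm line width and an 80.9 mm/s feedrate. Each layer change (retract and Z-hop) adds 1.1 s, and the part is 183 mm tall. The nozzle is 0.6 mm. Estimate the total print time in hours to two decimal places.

Bead cross-section = 0.23 × 0.48, so 0.1104 mm².
Path length: 75600 mm³ / 0.1104 mm² → 684782.6 mm.
Time extruding = 684782.6 / 80.9 = 8464.6 s.
Layers = ⌈183/0.23⌉ = 796.
Layer-change overhead = 796 × 1.1 = 875.6 s.
Total = 8464.6 + 875.6 = 9340.2 s = 2.59 hours.

2.59 hours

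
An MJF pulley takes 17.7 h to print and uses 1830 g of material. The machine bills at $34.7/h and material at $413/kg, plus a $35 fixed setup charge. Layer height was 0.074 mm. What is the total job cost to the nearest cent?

Machine cost: 34.7 × 17.7 → $614.19.
Material charge = 413 × 1830/1000, so $755.79.
Total = 614.19 + 755.79 + 35 = $1404.98.

$1404.98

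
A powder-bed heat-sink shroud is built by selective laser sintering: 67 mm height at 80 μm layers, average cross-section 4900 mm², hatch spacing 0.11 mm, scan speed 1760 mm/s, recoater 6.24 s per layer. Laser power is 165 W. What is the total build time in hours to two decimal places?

Layers = ⌈67/0.08⌉ = 838.
Scan path per layer = 4900 / 0.11 = 44545.5 mm.
Laser time per layer = 44545.5 / 1760, so 25.3099 s.
Layer cycle: 25.3099 + 6.24 → 31.5499 s.
Total: 838 × 31.5499 s = 26438.8162 s → 7.34 hours.

7.34 hours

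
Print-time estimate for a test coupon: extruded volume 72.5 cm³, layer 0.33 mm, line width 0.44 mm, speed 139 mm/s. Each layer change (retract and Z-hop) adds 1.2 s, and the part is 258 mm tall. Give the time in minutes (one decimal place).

75.5 minutes

Bead cross-section = 0.33 × 0.44, so 0.1452 mm².
Path length: 72500 mm³ / 0.1452 mm² → 499311.3 mm.
Print-move time = 499311.3 / 139 = 3592.2 s.
Layer count = ceil(258 / 0.33) = 782.
Layer-change overhead: 782 × 1.2 → 938.4 s.
Total = 3592.2 + 938.4 = 4530.6 s = 75.5 minutes.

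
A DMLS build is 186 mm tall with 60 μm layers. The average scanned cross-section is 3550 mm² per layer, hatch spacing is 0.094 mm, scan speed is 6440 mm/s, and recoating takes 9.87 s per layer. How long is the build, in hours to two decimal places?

13.55 hours

Layers = ⌈186/0.06⌉ = 3100.
Scan path per layer = 3550 / 0.094 = 37766 mm.
Laser time per layer = 37766 / 6440, so 5.8643 s.
Layer cycle = 5.8643 + 9.87 = 15.7343 s.
Total: 3100 × 15.7343 s = 48776.33 s → 13.55 hours.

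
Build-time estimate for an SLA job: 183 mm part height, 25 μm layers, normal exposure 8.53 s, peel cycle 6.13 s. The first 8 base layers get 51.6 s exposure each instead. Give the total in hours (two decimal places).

29.90 hours

Number of layers: 183 / 0.025 → 7320 (rounded up).
Burn-in layers = 8 × (51.6 + 6.13) = 461.84 s.
Regular layers = 7312 × (8.53 + 6.13), so 107193.92 s.
Total = 461.84 + 107193.92 = 107655.76 s = 29.90 hours.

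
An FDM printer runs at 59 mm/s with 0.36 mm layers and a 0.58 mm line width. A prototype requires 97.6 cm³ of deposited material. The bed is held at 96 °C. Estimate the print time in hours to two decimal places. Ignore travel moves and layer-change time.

2.20 hours

Line area = 0.36 × 0.58 = 0.2088 mm².
Path length: 97600 mm³ / 0.2088 mm² → 467433 mm.
Extrusion time = 467433 / 59, so 7922.6 s.
In the requested units: 7922.6 s = 2.20 hours.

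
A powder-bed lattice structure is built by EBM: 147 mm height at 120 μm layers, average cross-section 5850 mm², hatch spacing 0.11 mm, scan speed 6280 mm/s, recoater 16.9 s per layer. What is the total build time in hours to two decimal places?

8.63 hours

Layers = ⌈147/0.12⌉ = 1225.
Hatch length per layer: 5850 / 0.11 → 53181.8 mm.
Beam time per layer = 53181.8 / 6280, so 8.4684 s.
Layer cycle = 8.4684 + 16.9, so 25.3684 s.
Total: 1225 × 25.3684 s = 31076.29 s → 8.63 hours.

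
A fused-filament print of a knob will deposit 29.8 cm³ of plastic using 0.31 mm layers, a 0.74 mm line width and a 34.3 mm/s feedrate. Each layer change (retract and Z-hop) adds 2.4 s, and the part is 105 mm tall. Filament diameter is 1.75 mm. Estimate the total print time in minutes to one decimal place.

76.7 minutes

Extrusion cross-section = 0.31 × 0.74 = 0.2294 mm².
Path length: 29800 mm³ / 0.2294 mm² → 129904.1 mm.
Extrusion time = 129904.1 / 34.3, so 3787.3 s.
Number of layers: 105 / 0.31 → 339 (rounded up).
Layer-change overhead: 339 × 2.4 → 813.6 s.
Total = 3787.3 + 813.6 = 4600.9 s = 76.7 minutes.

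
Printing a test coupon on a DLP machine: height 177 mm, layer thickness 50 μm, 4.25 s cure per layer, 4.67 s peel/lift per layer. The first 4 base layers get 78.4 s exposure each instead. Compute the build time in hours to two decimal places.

8.85 hours

Layer count = ceil(177 / 0.05) = 3540.
Bottom layers = 4 × (78.4 + 4.67), so 332.28 s.
Remaining layers = 3536 × (4.25 + 4.67) = 31541.12 s.
Total = 332.28 + 31541.12 = 31873.4 s = 8.85 hours.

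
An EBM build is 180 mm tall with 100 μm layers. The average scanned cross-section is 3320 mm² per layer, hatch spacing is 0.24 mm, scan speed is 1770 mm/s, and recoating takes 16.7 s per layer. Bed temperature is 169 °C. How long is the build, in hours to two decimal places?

Layers = ⌈180/0.1⌉ = 1800.
Hatch length per layer = 3320 / 0.24 = 13833.3 mm.
Per-layer scan time = 13833.3 / 1770, so 7.8154 s.
Per-layer time: 7.8154 + 16.7 → 24.5154 s.
Total: 1800 × 24.5154 s = 44127.72 s → 12.26 hours.

12.26 hours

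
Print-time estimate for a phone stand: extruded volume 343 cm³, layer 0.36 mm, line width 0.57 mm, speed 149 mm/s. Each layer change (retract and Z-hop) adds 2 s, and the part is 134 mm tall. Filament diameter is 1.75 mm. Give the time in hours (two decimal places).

Line area = 0.36 × 0.57, so 0.2052 mm².
Toolpath length = 343 cm³ / 0.2052 mm² = 343000 / 0.2052 = 1671540 mm.
Time extruding = 1671540 / 149 = 11218.4 s.
Number of layers: 134 / 0.36 → 373 (rounded up).
Non-print overhead: 373 × 2 → 746 s.
Total = 11218.4 + 746 = 11964.4 s = 3.32 hours.

3.32 hours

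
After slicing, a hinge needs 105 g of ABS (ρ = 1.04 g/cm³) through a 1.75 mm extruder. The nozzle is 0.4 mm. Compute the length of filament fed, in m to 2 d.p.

Extruded volume: 105/1.04 = 100.9615 cm³ (100961.5 mm³).
Cross-section of 1.75 mm filament: π·(1.75/2)² = 2.4053 mm².
Length = 100961.5 / 2.4053 = 41974.6 mm = 41.97 m.

41.97 m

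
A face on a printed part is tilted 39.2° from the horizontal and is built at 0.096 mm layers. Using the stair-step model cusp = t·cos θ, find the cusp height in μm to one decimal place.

74.4 μm

cos(39.2°) = 0.7749, so cusp = 0.096 × 0.7749 = 0.07439 mm → 74.4 μm.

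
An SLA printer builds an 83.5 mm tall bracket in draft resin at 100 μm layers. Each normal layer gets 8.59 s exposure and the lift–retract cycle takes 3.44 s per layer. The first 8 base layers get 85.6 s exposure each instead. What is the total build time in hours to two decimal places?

Layers = ⌈83.5/0.1⌉ = 835.
Base layers = 8 × (85.6 + 3.44), so 712.32 s.
Regular layers = 827 × (8.59 + 3.44) = 9948.81 s.
Sum: 712.32 + 9948.81 = 10661.13 s → 2.96 hours.

2.96 hours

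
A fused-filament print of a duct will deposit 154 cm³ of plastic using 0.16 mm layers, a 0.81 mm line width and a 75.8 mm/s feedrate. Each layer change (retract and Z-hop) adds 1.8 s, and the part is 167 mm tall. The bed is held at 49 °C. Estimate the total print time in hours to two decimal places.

4.88 hours

Line area = 0.16 × 0.81, so 0.1296 mm².
Toolpath length = 154 cm³ / 0.1296 mm² = 154000 / 0.1296 = 1188271.6 mm.
Extrusion time = 1188271.6 / 75.8 = 15676.4 s.
Layers = ⌈167/0.16⌉ = 1044.
Non-print overhead: 1044 × 1.8 → 1879.2 s.
Altogether 15676.4 + 1879.2 = 17555.6 s, i.e. 4.88 hours.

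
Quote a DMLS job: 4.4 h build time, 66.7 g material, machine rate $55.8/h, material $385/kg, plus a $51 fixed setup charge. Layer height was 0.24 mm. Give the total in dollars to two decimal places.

Machine-time cost = 55.8 × 4.4 = $245.52.
Material charge = 385 × 66.7/1000, so $25.6795.
Total = 245.52 + 25.6795 + 51 = 322.1995 ≈ $322.20.

$322.20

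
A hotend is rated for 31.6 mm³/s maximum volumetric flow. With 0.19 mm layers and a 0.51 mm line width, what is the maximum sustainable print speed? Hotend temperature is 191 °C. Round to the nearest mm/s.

A = 0.19 × 0.51, so 0.0969 mm².
Max speed = 31.6 / 0.0969 = 326.11 ≈ 326 mm/s.

326 mm/s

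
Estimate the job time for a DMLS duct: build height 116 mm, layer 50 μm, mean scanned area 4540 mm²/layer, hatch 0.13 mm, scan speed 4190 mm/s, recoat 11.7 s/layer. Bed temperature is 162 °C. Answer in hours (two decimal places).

12.91 hours

Layer count = ceil(116 / 0.05) = 2320.
Hatch length per layer: 4540 / 0.13 → 34923.1 mm.
Per-layer scan time = 34923.1 / 4190 = 8.3349 s.
Layer cycle = 8.3349 + 11.7 = 20.0349 s.
Total: 2320 × 20.0349 s = 46480.968 s → 12.91 hours.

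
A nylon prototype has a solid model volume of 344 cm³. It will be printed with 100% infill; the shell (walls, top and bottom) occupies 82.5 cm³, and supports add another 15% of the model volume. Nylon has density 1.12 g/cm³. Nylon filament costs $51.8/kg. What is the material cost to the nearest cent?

Interior volume = 344 − 82.5 = 261.5 cm³.
Infill deposited = 1.00 × 261.5 = 261.5 cm³.
Support: 0.15 × 344 → 51.6 cm³.
Total extruded: 82.5 + 261.5 + 51.6 → 395.6 cm³.
Mass = 395.6 × 1.12, so 443.072 g.
At $51.8/kg: 443.072/1000 × 51.8 = $22.95.

$22.95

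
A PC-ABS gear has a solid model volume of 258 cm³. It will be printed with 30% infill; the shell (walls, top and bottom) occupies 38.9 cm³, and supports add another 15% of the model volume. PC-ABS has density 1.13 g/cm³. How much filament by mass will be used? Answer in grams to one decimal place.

162.0 g

Infill region = 258 − 38.9, so 219.1 cm³.
Deposited infill: 0.30 × 219.1 → 65.73 cm³.
Support = 0.15 × 258 = 38.7 cm³.
Total extruded = 38.9 + 65.73 + 38.7, so 143.33 cm³.
Mass = 143.33 × 1.13 = 161.9629 g.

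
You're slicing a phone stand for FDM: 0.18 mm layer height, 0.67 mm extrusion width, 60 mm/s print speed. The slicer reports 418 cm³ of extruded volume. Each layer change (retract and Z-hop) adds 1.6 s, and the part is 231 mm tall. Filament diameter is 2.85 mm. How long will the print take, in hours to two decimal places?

16.62 hours

Bead cross-section: 0.18 × 0.67 → 0.1206 mm².
Path length: 418000 mm³ / 0.1206 mm² → 3466003.3 mm.
Time extruding: 3466003.3 / 60 → 57766.7 s.
Number of layers: 231 / 0.18 → 1284 (rounded up).
Z-hop total = 1284 × 1.6, so 2054.4 s.
Total = 57766.7 + 2054.4 = 59821.1 s = 16.62 hours.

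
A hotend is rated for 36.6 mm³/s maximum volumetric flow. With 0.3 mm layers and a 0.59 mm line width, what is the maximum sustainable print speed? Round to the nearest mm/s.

207 mm/s

Extrusion cross-section = 0.3 × 0.59 = 0.177 mm².
Max speed = 36.6 / 0.177 = 206.78 ≈ 207 mm/s.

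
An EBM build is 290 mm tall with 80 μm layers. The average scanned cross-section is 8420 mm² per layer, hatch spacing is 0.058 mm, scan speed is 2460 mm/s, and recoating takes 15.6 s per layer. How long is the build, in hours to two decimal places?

Number of layers: 290 / 0.08 → 3625 (rounded up).
Scan path per layer = 8420 / 0.058, so 145172.4 mm.
Beam time per layer = 145172.4 / 2460 = 59.0132 s.
Per-layer time = 59.0132 + 15.6, so 74.6132 s.
Build time = 3625 × 74.6132 = 270472.85 s = 75.13 hours.

75.13 hours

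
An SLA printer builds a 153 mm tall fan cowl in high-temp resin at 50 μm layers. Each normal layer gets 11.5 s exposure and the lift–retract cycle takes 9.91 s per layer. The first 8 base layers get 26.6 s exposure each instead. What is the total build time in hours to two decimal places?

18.23 hours

Layer count = ceil(153 / 0.05) = 3060.
Burn-in layers = 8 × (26.6 + 9.91), so 292.08 s.
Normal layers: 3052 × (11.5 + 9.91) → 65343.32 s.
Total = 292.08 + 65343.32 = 65635.4 s = 18.23 hours.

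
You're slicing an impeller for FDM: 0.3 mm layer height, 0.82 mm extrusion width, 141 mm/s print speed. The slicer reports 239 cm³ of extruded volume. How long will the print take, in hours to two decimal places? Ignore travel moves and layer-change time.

Bead cross-section = 0.3 × 0.82 = 0.246 mm².
Toolpath length = 239 cm³ / 0.246 mm² = 239000 / 0.246 = 971544.7 mm.
Extrusion time = 971544.7 / 141, so 6890.4 s.
That's 6890.4 s → 1.91 hours.

1.91 hours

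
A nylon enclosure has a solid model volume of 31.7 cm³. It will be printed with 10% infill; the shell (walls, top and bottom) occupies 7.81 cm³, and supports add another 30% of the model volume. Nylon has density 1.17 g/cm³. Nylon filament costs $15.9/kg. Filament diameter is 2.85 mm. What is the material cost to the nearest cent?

$0.37

Interior volume: 31.7 − 7.81 → 23.89 cm³.
Infill volume = 0.10 × 23.89 = 2.389 cm³.
Support = 0.30 × 31.7, so 9.51 cm³.
Deposited volume: 7.81 + 2.389 + 9.51 → 19.709 cm³.
Mass: 19.709 × 1.17 → 23.05953 g.
Cost = 23.05953 g / 1000 × $15.9/kg = $0.37.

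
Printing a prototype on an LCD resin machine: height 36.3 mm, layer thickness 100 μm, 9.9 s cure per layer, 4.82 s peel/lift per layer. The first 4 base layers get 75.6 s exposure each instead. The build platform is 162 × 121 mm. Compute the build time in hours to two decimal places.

1.56 hours

Number of layers: 36.3 / 0.1 → 363 (rounded up).
Base layers: 4 × (75.6 + 4.82) → 321.68 s.
Remaining layers: 359 × (9.9 + 4.82) → 5284.48 s.
Total = 321.68 + 5284.48 = 5606.16 s = 1.56 hours.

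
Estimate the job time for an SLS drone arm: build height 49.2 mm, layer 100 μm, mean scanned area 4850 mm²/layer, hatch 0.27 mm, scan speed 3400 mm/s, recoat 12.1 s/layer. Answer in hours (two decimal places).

Number of layers: 49.2 / 0.1 → 492 (rounded up).
Hatch length per layer: 4850 / 0.27 → 17963 mm.
Per-layer scan time = 17963 / 3400, so 5.2832 s.
Per-layer time: 5.2832 + 12.1 → 17.3832 s.
492 layers × 17.3832 s/layer = 8552.5344 s, i.e. 2.38 hours.

2.38 hours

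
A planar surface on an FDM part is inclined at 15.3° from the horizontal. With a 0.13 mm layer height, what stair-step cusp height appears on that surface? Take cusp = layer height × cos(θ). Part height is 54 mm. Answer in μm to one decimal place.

125.4 μm

h_c = t·cos θ = 0.13 × 0.9646 = 0.125398 mm (125.4 μm).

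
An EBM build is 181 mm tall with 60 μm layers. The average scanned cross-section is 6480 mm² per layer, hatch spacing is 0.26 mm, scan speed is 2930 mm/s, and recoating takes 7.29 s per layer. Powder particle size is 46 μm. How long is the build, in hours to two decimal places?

Number of layers: 181 / 0.06 → 3017 (rounded up).
Scan path per layer: 6480 / 0.26 → 24923.1 mm.
Scan time per layer = 24923.1 / 2930, so 8.5062 s.
Time per layer = 8.5062 + 7.29, so 15.7962 s.
3017 layers × 15.7962 s/layer = 47657.1354 s, i.e. 13.24 hours.

13.24 hours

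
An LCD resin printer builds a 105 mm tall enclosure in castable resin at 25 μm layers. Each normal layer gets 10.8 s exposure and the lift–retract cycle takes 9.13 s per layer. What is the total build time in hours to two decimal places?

Layer count = ceil(105 / 0.025) = 4200.
Each layer takes = 10.8 + 9.13, so 19.93 s.
Build time: 4200 × 19.93 s = 83706 s, i.e. 23.25 hours.

23.25 hours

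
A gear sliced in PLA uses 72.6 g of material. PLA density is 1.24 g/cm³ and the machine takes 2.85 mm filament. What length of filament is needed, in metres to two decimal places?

9.18 m

Extruded volume: 72.6/1.24 = 58.5484 cm³ (58548.4 mm³).
Filament cross-section = π × (2.85/2)² = 6.3794 mm².
Length = 58548.4 / 6.3794 = 9177.73 mm = 9.18 m.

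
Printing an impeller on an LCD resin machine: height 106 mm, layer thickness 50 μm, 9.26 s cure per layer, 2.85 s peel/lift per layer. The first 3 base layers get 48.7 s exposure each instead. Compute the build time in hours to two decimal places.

7.16 hours

Number of layers: 106 / 0.05 → 2120 (rounded up).
Burn-in layers: 3 × (48.7 + 2.85) → 154.65 s.
Normal layers: 2117 × (9.26 + 2.85) → 25636.87 s.
Sum: 154.65 + 25636.87 = 25791.52 s → 7.16 hours.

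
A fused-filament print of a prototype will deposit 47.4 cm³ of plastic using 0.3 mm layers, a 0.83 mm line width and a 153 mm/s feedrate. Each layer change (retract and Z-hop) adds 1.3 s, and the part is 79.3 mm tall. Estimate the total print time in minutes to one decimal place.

26.5 minutes

Extrusion cross-section = 0.3 × 0.83 = 0.249 mm².
Total extruded path = 47400/0.249 = 190361.4 mm.
Time extruding = 190361.4 / 153, so 1244.2 s.
Layers = ⌈79.3/0.3⌉ = 265.
Non-print overhead: 265 × 1.3 → 344.5 s.
Total = 1244.2 + 344.5 = 1588.7 s = 26.5 minutes.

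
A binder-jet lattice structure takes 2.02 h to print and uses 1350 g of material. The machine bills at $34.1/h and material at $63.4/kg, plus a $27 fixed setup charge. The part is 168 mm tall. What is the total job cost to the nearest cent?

$181.47

Time charge = 34.1 × 2.02, so $68.882.
Feedstock cost = 63.4 × 1350/1000, so $85.59.
Total = 68.882 + 85.59 + 27 = 181.472 ≈ $181.47.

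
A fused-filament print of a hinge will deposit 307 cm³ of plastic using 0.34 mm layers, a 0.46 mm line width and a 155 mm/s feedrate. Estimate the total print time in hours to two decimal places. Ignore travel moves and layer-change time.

Line area = 0.34 × 0.46 = 0.1564 mm².
Path length: 307000 mm³ / 0.1564 mm² → 1962915.6 mm.
Extrusion time: 1962915.6 / 155 → 12664 s.
12664 s = 3.52 hours.

3.52 hours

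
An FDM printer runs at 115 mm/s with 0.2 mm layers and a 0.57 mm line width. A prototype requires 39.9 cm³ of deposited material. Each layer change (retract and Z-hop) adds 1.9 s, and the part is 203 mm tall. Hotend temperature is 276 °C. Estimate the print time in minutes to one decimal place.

Extrusion cross-section = 0.2 × 0.57 = 0.114 mm².
Total extruded path = 39900/0.114 = 350000 mm.
Print-move time: 350000 / 115 → 3043.5 s.
Layers = ⌈203/0.2⌉ = 1015.
Layer-change overhead = 1015 × 1.9 = 1928.5 s.
Total = 3043.5 + 1928.5 = 4972 s = 82.9 minutes.

82.9 minutes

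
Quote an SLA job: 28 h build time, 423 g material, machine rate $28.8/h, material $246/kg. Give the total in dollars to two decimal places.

Machine cost = 28.8 × 28, so $806.40.
Material cost = 246 × 423/1000 = $104.058.
Job cost: 806.40 + 104.058 = 910.458 ≈ $910.46.

$910.46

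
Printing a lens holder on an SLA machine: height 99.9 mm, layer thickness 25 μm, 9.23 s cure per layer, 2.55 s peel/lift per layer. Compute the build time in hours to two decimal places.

Layer count = ceil(99.9 / 0.025) = 3996.
Per-layer time = 9.23 + 2.55, so 11.78 s.
Build time: 3996 × 11.78 s = 47072.88 s, i.e. 13.08 hours.

13.08 hours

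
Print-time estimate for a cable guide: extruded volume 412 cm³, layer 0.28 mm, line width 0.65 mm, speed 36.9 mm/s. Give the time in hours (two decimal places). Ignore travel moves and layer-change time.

Extrusion cross-section: 0.28 × 0.65 → 0.182 mm².
Total extruded path = 412000/0.182 = 2263736.3 mm.
Print-move time: 2263736.3 / 36.9 → 61347.9 s.
That's 61347.9 s → 17.04 hours.

17.04 hours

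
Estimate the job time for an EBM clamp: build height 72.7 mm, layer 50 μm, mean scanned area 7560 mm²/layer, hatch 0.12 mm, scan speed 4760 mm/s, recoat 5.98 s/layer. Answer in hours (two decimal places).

Layers = ⌈72.7/0.05⌉ = 1454.
Scan path per layer = 7560 / 0.12 = 63000 mm.
Scan time per layer = 63000 / 4760, so 13.2353 s.
Per-layer time = 13.2353 + 5.98, so 19.2153 s.
Build time = 1454 × 19.2153 = 27939.0462 s = 7.76 hours.

7.76 hours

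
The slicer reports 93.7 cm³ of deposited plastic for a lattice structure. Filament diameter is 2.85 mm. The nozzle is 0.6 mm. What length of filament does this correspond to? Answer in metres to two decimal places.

14.69 m

Filament cross-section = π × (2.85/2)² = 6.3794 mm².
L = 93700 mm³ / 6.3794 mm² = 14687.9 mm, i.e. 14.69 m.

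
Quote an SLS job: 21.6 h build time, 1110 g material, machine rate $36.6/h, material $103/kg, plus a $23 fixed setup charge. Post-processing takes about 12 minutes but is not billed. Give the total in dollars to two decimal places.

Time charge = 36.6 × 21.6, so $790.56.
Material charge = 103 × 1110/1000, so $114.33.
Total = 790.56 + 114.33 + 23 = $927.89.

$927.89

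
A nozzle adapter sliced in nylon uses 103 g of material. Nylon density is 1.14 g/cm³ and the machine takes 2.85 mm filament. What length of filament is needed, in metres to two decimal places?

Volume = 103 g / 1.14 g·cm⁻³ = 90.3509 cm³ = 90350.9 mm³.
A = π r² = π × 1.425² = 6.3794 mm².
L = V/A = 90350.9/6.3794 = 14162.92 mm → 14.16 m.

14.16 m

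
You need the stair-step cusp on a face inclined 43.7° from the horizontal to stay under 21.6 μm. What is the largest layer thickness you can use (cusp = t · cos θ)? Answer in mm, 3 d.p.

0.030 mm

Layer height = cusp / cos(43.7°) = 0.0216 / 0.7230 = 0.030 mm.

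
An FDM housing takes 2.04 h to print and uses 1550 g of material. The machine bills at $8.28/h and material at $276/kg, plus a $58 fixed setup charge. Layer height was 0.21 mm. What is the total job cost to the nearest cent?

Time charge = 8.28 × 2.04, so $16.8912.
Material cost: 276 × 1550/1000 → $427.80.
Adding setup: 16.8912 + 427.80 + 58 → 502.6912 ≈ $502.69.

$502.69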